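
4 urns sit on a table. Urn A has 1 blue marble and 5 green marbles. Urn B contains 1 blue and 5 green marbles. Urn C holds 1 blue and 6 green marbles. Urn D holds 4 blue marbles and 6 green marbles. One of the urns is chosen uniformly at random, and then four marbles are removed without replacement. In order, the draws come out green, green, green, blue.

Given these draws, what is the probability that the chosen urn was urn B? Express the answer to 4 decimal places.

Under each hypothesis, the probability of the observed sequence is: P(data | urn A) = (5/6)(4/5)(3/4)(1/3) = 1/6; P(data | urn B) = (5/6)(4/5)(3/4)(1/3) = 1/6; P(data | urn C) = (6/7)(5/6)(4/5)(1/4) = 1/7; P(data | urn D) = (6/10)(5/9)(4/8)(4/7) = 2/21.
Multiplying each by its prior: 1/4 · 1/6 = 1/24, 1/4 · 1/6 = 1/24, 1/4 · 1/7 = 1/28, 1/4 · 2/21 = 1/42; summing to 1/7.
By Bayes' rule, P(urn B | data) = (1/24) / (1/7) = 7/24.

0.2917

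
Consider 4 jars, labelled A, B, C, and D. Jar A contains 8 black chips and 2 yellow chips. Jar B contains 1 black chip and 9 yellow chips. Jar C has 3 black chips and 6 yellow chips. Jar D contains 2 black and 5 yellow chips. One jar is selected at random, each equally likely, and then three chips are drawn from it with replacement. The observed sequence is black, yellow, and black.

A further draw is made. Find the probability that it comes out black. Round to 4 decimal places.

0.5370

Compute the likelihood of the observed sequence for each case: P(data | jar A) = (8/10)(2/10)(8/10) = 0.128; P(data | jar B) = (1/10)(9/10)(1/10) = 0.009; P(data | jar C) = (3/9)(6/9)(3/9) = 0.074074; P(data | jar D) = (2/7)(5/7)(2/7) = 0.058309.
Weighting by the prior gives 1/4 · 0.128 = 0.032, 1/4 · 0.009 = 0.00225, 1/4 · 0.074074 = 0.018519, 1/4 · 0.058309 = 0.014577; these sum to 0.067346.
Normalising, the posterior is P(jar A | data) = 0.47516, P(jar B | data) = 0.03341, P(jar C | data) = 0.27498, P(jar D | data) = 0.21645.
Averaging over the posterior, P(black next | data) = (4/5)(0.47516) + (1/10)(0.03341) + (1/3)(0.27498) + (2/7)(0.21645) = 0.53697.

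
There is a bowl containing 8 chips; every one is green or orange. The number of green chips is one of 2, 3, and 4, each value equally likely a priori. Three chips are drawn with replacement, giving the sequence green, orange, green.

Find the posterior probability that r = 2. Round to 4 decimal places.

Under each hypothesis, the probability of the observed sequence is: P(data | r = 2) = (2/8)(6/8)(2/8) = 0.046875; P(data | r = 3) = (3/8)(5/8)(3/8) = 0.087891; P(data | r = 4) = (4/8)(4/8)(4/8) = 0.125.
Weighting by the prior gives 1/3 · 0.046875 = 0.015625, 1/3 · 0.087891 = 0.029297, 1/3 · 0.125 = 0.041667; summing to 0.086589.
So P(r = 2 | data) = (0.015625) / (0.086589) = 0.18045.

0.1805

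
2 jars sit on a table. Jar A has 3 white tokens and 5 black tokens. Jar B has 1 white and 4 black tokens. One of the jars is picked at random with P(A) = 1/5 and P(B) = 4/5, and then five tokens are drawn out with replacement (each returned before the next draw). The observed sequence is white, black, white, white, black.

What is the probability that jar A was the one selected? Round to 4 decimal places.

0.5015

Compute the likelihood of the observed sequence for each case: P(data | jar A) = (3/8)(5/8)(3/8)(3/8)(5/8) = 0.020599; P(data | jar B) = (1/5)(4/5)(1/5)(1/5)(4/5) = 0.00512.
The prior-weighted likelihoods are 1/5 · 0.020599 = 0.0041199, 4/5 · 0.00512 = 0.004096; these sum to 0.0082159.
By Bayes' rule, P(jar A | data) = (0.0041199) / (0.0082159) = 0.50145.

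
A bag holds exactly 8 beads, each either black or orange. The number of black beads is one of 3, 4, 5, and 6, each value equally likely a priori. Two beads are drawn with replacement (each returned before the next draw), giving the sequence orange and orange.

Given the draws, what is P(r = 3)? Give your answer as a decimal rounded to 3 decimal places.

Compute the likelihood of the observed sequence for each case: P(data | r = 3) = (5/8)(5/8) = 25/64; P(data | r = 4) = (4/8)(4/8) = 1/4; P(data | r = 5) = (3/8)(3/8) = 9/64; P(data | r = 6) = (2/8)(2/8) = 1/16.
The prior-weighted likelihoods are 1/4 · 25/64 = 25/256, 1/4 · 1/4 = 1/16, 1/4 · 9/64 = 9/256, 1/4 · 1/16 = 1/64; with total 27/128.
Therefore the posterior P(r = 3 | data) = (25/256) / (27/128) = 25/54.

0.463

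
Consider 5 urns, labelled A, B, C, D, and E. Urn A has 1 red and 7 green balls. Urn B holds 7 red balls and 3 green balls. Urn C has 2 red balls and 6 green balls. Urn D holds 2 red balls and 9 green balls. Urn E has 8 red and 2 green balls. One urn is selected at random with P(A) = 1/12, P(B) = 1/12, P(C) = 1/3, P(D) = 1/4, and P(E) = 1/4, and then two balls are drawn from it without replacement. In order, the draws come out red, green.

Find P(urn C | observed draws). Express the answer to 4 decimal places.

For each hypothesis, P(data | H) works out to: P(data | urn A) = (1/8)(7/7) = 0.125; P(data | urn B) = (7/10)(3/9) = 0.23333; P(data | urn C) = (2/8)(6/7) = 0.21429; P(data | urn D) = (2/11)(9/10) = 0.16364; P(data | urn E) = (8/10)(2/9) = 0.17778.
Multiplying each by its prior: 1/12 · 0.125 = 0.010417, 1/12 · 0.23333 = 0.019444, 1/3 · 0.21429 = 0.071429, 1/4 · 0.16364 = 0.040909, 1/4 · 0.17778 = 0.044444; these sum to 0.18664.
Therefore the posterior P(urn C | data) = (0.071429) / (0.18664) = 0.3827.

0.3827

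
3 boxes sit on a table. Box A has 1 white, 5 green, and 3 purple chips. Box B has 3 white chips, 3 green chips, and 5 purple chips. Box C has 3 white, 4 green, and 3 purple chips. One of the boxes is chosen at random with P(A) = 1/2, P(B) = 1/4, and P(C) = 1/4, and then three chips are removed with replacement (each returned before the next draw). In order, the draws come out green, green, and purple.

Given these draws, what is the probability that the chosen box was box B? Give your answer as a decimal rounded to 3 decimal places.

Under each hypothesis, the probability of the observed sequence is: P(data | box A) = (5/9)(5/9)(3/9) = 0.10288; P(data | box B) = (3/11)(3/11)(5/11) = 0.033809; P(data | box C) = (4/10)(4/10)(3/10) = 0.048.
Weighting by the prior gives 1/2 · 0.10288 = 0.05144, 1/4 · 0.033809 = 0.0084523, 1/4 · 0.048 = 0.012; these sum to 0.071893.
So P(box B | data) = (0.0084523) / (0.071893) = 0.11757.

0.118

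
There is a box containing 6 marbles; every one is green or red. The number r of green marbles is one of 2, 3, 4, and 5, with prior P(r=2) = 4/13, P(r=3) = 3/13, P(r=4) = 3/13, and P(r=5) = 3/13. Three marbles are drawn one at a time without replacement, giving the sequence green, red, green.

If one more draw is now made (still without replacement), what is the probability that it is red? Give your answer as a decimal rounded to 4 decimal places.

0.4220

Under each hypothesis, the probability of the observed sequence is: P(data | r = 2) = (2/6)(4/5)(1/4) = 1/15; P(data | r = 3) = (3/6)(3/5)(2/4) = 3/20; P(data | r = 4) = (4/6)(2/5)(3/4) = 1/5; P(data | r = 5) = (5/6)(1/5)(4/4) = 1/6.
Weighting by the prior gives 4/13 · 1/15 = 4/195, 3/13 · 3/20 = 9/260, 3/13 · 1/5 = 3/65, 3/13 · 1/6 = 1/26; with total 109/780.
Normalising, the posterior is P(r = 2 | data) = 16/109, P(r = 3 | data) = 27/109, P(r = 4 | data) = 36/109, P(r = 5 | data) = 30/109.
Averaging over the posterior, P(red next | data) = (1)(16/109) + (2/3)(27/109) + (1/3)(36/109) + (0)(30/109) = 46/109.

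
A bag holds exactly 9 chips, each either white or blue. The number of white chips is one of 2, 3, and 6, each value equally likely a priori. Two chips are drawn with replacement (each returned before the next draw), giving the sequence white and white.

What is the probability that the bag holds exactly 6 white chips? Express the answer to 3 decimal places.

0.735

Under each hypothesis, the probability of the observed sequence is: P(data | r = 2) = (2/9)(2/9) = 4/81; P(data | r = 3) = (3/9)(3/9) = 1/9; P(data | r = 6) = (6/9)(6/9) = 4/9.
Multiplying each by its prior: 1/3 · 4/81 = 4/243, 1/3 · 1/9 = 1/27, 1/3 · 4/9 = 4/27; these sum to 49/243.
Therefore the posterior P(r = 6 | data) = (4/27) / (49/243) = 36/49.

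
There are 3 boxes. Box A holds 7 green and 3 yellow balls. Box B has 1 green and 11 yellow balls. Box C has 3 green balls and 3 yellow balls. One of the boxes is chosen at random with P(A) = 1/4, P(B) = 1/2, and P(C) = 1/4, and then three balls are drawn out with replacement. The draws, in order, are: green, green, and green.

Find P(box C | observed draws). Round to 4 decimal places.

Compute the likelihood of the observed sequence for each case: P(data | box A) = (7/10)(7/10)(7/10) = 0.343; P(data | box B) = (1/12)(1/12)(1/12) = 0.0005787; P(data | box C) = (3/6)(3/6)(3/6) = 0.125.
Multiplying each by its prior: 1/4 · 0.343 = 0.08575, 1/2 · 0.0005787 = 0.00028935, 1/4 · 0.125 = 0.03125; these sum to 0.11729.
Therefore the posterior P(box C | data) = (0.03125) / (0.11729) = 0.26644.

0.2664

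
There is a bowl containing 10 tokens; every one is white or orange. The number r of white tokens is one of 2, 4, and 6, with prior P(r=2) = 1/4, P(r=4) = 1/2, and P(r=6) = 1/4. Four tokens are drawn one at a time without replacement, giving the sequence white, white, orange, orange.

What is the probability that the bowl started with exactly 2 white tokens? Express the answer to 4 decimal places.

0.0940

Under each hypothesis, the probability of the observed sequence is: P(data | r = 2) = (2/10)(1/9)(8/8)(7/7) = 0.022222; P(data | r = 4) = (4/10)(3/9)(6/8)(5/7) = 0.071429; P(data | r = 6) = (6/10)(5/9)(4/8)(3/7) = 0.071429.
The prior-weighted likelihoods are 1/4 · 0.022222 = 0.0055556, 1/2 · 0.071429 = 0.035714, 1/4 · 0.071429 = 0.017857; these sum to 0.059127.
So P(r = 2 | data) = (0.0055556) / (0.059127) = 0.09396.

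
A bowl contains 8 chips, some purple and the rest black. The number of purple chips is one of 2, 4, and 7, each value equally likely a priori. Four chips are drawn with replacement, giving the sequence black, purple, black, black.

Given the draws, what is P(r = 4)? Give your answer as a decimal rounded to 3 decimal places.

Compute the likelihood of the observed sequence for each case: P(data | r = 2) = (6/8)(2/8)(6/8)(6/8) = 0.10547; P(data | r = 4) = (4/8)(4/8)(4/8)(4/8) = 0.0625; P(data | r = 7) = (1/8)(7/8)(1/8)(1/8) = 0.001709.
Weighting by the prior gives 1/3 · 0.10547 = 0.035156, 1/3 · 0.0625 = 0.020833, 1/3 · 0.001709 = 0.00056966; these sum to 0.056559.
Therefore the posterior P(r = 4 | data) = (0.020833) / (0.056559) = 0.36835.

0.368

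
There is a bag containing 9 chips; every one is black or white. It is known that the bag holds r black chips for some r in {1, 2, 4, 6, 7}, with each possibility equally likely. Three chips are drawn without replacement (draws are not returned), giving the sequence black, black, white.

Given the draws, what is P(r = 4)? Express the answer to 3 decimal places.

0.242

The likelihood of the observed sequence under each hypothesis: P(data | r = 1) = (1/9)(0/8) = 0; P(data | r = 2) = (2/9)(1/8)(7/7) = 1/36; P(data | r = 4) = (4/9)(3/8)(5/7) = 5/42; P(data | r = 6) = (6/9)(5/8)(3/7) = 5/28; P(data | r = 7) = (7/9)(6/8)(2/7) = 1/6.
Multiplying each by its prior: 1/5 · 0 = 0, 1/5 · 1/36 = 1/180, 1/5 · 5/42 = 1/42, 1/5 · 5/28 = 1/28, 1/5 · 1/6 = 1/30; with total 31/315.
Hence P(r = 4 | data) = (1/42) / (31/315) = 15/62.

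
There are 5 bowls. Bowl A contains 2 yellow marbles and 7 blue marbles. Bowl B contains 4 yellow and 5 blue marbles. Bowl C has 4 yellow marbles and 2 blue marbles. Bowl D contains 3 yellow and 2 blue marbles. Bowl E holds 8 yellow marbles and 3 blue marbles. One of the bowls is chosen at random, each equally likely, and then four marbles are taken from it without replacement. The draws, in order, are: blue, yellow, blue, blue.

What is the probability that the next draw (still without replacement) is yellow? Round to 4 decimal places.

0.3631

Under each hypothesis, the probability of the observed sequence is: P(data | bowl A) = (7/9)(2/8)(6/7)(5/6) = 0.13889; P(data | bowl B) = (5/9)(4/8)(4/7)(3/6) = 0.079365; P(data | bowl C) = (2/6)(4/5)(1/4)(0/3) = 0; P(data | bowl D) = (2/5)(3/4)(1/3)(0/2) = 0; P(data | bowl E) = (3/11)(8/10)(2/9)(1/8) = 0.0060606.
Weighting by the prior gives 1/5 · 0.13889 = 0.027778, 1/5 · 0.079365 = 0.015873, 1/5 · 0 = 0, 1/5 · 0 = 0, 1/5 · 0.0060606 = 0.0012121; these sum to 0.044863.
The posterior is then P(bowl A | data) = 0.61917, P(bowl B | data) = 0.35381, P(bowl C | data) = 0, P(bowl D | data) = 0, P(bowl E | data) = 0.027018.
The predictive probability is P(yellow next | data) = (1/5)(0.61917) + (3/5)(0.35381) + (1)(0.027018) = 0.36314.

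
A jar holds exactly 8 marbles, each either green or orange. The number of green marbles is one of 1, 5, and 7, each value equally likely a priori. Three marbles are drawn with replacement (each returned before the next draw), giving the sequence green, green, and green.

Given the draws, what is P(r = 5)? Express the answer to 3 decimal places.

0.267

Compute the likelihood of the observed sequence for each case: P(data | r = 1) = (1/8)(1/8)(1/8) = 0.0019531; P(data | r = 5) = (5/8)(5/8)(5/8) = 0.24414; P(data | r = 7) = (7/8)(7/8)(7/8) = 0.66992.
Weighting by the prior gives 1/3 · 0.0019531 = 0.00065104, 1/3 · 0.24414 = 0.08138, 1/3 · 0.66992 = 0.22331; summing to 0.30534.
Hence P(r = 5 | data) = (0.08138) / (0.30534) = 0.26652.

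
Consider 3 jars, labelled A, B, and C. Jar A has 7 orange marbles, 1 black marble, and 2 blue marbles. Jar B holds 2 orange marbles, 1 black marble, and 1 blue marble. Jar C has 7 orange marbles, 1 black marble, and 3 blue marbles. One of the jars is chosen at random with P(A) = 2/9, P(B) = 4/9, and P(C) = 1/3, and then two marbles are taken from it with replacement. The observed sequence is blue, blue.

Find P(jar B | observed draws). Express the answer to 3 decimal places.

0.452

Compute the likelihood of the observed sequence for each case: P(data | jar A) = (2/10)(2/10) = 0.04; P(data | jar B) = (1/4)(1/4) = 0.0625; P(data | jar C) = (3/11)(3/11) = 0.07438.
Weighting by the prior gives 2/9 · 0.04 = 0.0088889, 4/9 · 0.0625 = 0.027778, 1/3 · 0.07438 = 0.024793; with total 0.06146.
So P(jar B | data) = (0.027778) / (0.06146) = 0.45196.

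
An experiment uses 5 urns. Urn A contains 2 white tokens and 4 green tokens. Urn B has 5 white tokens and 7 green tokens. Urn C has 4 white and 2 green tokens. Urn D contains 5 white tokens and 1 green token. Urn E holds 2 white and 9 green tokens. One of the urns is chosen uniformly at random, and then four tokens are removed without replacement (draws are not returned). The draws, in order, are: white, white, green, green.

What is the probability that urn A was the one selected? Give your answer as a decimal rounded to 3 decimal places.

Compute the likelihood of the observed sequence for each case: P(data | urn A) = (2/6)(1/5)(4/4)(3/3) = 1/15; P(data | urn B) = (5/12)(4/11)(7/10)(6/9) = 7/99; P(data | urn C) = (4/6)(3/5)(2/4)(1/3) = 1/15; P(data | urn D) = (5/6)(4/5)(1/4)(0/3) = 0; P(data | urn E) = (2/11)(1/10)(9/9)(8/8) = 1/55.
Weighting by the prior gives 1/5 · 1/15 = 1/75, 1/5 · 7/99 = 7/495, 1/5 · 1/15 = 1/75, 1/5 · 0 = 0, 1/5 · 1/55 = 1/275; summing to 2/45.
Hence P(urn A | data) = (1/75) / (2/45) = 3/10.

0.300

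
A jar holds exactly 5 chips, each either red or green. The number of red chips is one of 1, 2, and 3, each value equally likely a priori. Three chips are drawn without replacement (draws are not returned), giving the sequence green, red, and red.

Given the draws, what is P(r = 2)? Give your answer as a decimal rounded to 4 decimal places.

0.3333

The likelihood of the observed sequence under each hypothesis: P(data | r = 1) = (4/5)(1/4)(0/3) = 0; P(data | r = 2) = (3/5)(2/4)(1/3) = 1/10; P(data | r = 3) = (2/5)(3/4)(2/3) = 1/5.
Multiplying each by its prior: 1/3 · 0 = 0, 1/3 · 1/10 = 1/30, 1/3 · 1/5 = 1/15; summing to 1/10.
So P(r = 2 | data) = (1/30) / (1/10) = 1/3.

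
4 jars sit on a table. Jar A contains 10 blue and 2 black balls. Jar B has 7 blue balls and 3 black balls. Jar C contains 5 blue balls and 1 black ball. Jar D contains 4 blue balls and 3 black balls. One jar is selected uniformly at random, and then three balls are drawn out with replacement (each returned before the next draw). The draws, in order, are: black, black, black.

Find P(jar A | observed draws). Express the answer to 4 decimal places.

Compute the likelihood of the observed sequence for each case: P(data | jar A) = (2/12)(2/12)(2/12) = 0.0046296; P(data | jar B) = (3/10)(3/10)(3/10) = 0.027; P(data | jar C) = (1/6)(1/6)(1/6) = 0.0046296; P(data | jar D) = (3/7)(3/7)(3/7) = 0.078717.
Weighting by the prior gives 1/4 · 0.0046296 = 0.0011574, 1/4 · 0.027 = 0.00675, 1/4 · 0.0046296 = 0.0011574, 1/4 · 0.078717 = 0.019679; with total 0.028744.
Hence P(jar A | data) = (0.0011574) / (0.028744) = 0.040266.

0.0403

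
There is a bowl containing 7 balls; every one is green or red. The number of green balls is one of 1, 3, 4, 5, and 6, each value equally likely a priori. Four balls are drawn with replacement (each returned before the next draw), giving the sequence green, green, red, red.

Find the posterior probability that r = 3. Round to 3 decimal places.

0.313

Compute the likelihood of the observed sequence for each case: P(data | r = 1) = (1/7)(1/7)(6/7)(6/7) = 0.014994; P(data | r = 3) = (3/7)(3/7)(4/7)(4/7) = 0.059975; P(data | r = 4) = (4/7)(4/7)(3/7)(3/7) = 0.059975; P(data | r = 5) = (5/7)(5/7)(2/7)(2/7) = 0.041649; P(data | r = 6) = (6/7)(6/7)(1/7)(1/7) = 0.014994.
Weighting by the prior gives 1/5 · 0.014994 = 0.0029988, 1/5 · 0.059975 = 0.011995, 1/5 · 0.059975 = 0.011995, 1/5 · 0.041649 = 0.0083299, 1/5 · 0.014994 = 0.0029988; these sum to 0.038317.
So P(r = 3 | data) = (0.011995) / (0.038317) = 0.31304.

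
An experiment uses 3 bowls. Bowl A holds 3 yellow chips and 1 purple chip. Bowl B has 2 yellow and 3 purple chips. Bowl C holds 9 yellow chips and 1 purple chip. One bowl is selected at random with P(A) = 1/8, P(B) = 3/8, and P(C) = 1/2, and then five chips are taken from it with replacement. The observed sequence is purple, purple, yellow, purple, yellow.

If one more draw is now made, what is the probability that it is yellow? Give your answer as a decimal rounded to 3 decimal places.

The likelihood of the observed sequence under each hypothesis: P(data | bowl A) = (1/4)(1/4)(3/4)(1/4)(3/4) = 0.0087891; P(data | bowl B) = (3/5)(3/5)(2/5)(3/5)(2/5) = 0.03456; P(data | bowl C) = (1/10)(1/10)(9/10)(1/10)(9/10) = 0.00081.
Weighting by the prior gives 1/8 · 0.0087891 = 0.0010986, 3/8 · 0.03456 = 0.01296, 1/2 · 0.00081 = 0.000405; with total 0.014464.
Dividing through by the total gives posterior P(bowl A | data) = 0.075958, P(bowl B | data) = 0.89604, P(bowl C | data) = 0.028001.
Averaging over the posterior, P(yellow next | data) = (3/4)(0.075958) + (2/5)(0.89604) + (9/10)(0.028001) = 0.44059.

0.441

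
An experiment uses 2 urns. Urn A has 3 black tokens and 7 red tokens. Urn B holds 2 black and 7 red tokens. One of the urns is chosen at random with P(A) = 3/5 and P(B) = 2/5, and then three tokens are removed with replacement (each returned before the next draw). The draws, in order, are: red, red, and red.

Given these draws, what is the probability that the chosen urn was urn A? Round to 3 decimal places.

0.522

The likelihood of the observed sequence under each hypothesis: P(data | urn A) = (7/10)(7/10)(7/10) = 0.343; P(data | urn B) = (7/9)(7/9)(7/9) = 0.47051.
Multiplying each by its prior: 3/5 · 0.343 = 0.2058, 2/5 · 0.47051 = 0.1882; these sum to 0.394.
So P(urn A | data) = (0.2058) / (0.394) = 0.52233.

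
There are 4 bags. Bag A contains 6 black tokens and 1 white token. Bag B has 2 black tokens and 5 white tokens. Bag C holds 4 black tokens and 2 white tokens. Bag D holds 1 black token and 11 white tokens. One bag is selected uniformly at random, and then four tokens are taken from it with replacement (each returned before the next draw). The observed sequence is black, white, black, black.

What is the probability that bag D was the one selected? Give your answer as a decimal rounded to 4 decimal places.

0.0026

For each hypothesis, P(data | H) works out to: P(data | bag A) = (6/7)(1/7)(6/7)(6/7) = 0.089963; P(data | bag B) = (2/7)(5/7)(2/7)(2/7) = 0.01666; P(data | bag C) = (4/6)(2/6)(4/6)(4/6) = 0.098765; P(data | bag D) = (1/12)(11/12)(1/12)(1/12) = 0.00053048.
Multiplying each by its prior: 1/4 · 0.089963 = 0.022491, 1/4 · 0.01666 = 0.0041649, 1/4 · 0.098765 = 0.024691, 1/4 · 0.00053048 = 0.00013262; with total 0.05148.
By Bayes' rule, P(bag D | data) = (0.00013262) / (0.05148) = 0.0025762.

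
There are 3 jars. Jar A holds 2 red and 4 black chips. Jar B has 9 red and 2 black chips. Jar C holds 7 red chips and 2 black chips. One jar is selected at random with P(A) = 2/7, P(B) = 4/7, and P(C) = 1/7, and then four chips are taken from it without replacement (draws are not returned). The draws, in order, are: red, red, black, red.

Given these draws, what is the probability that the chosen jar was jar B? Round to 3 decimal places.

0.786

Under each hypothesis, the probability of the observed sequence is: P(data | jar A) = (2/6)(1/5)(4/4)(0/3) = 0; P(data | jar B) = (9/11)(8/10)(2/9)(7/8) = 0.12727; P(data | jar C) = (7/9)(6/8)(2/7)(5/6) = 0.13889.
The prior-weighted likelihoods are 2/7 · 0 = 0, 4/7 · 0.12727 = 0.072727, 1/7 · 0.13889 = 0.019841; summing to 0.092569.
So P(jar B | data) = (0.072727) / (0.092569) = 0.78566.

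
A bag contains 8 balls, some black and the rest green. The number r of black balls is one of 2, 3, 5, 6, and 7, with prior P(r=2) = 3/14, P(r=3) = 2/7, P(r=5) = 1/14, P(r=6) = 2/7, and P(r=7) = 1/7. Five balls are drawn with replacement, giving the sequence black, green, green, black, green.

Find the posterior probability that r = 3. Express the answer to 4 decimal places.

The likelihood of the observed sequence under each hypothesis: P(data | r = 2) = (2/8)(6/8)(6/8)(2/8)(6/8) = 0.026367; P(data | r = 3) = (3/8)(5/8)(5/8)(3/8)(5/8) = 0.034332; P(data | r = 5) = (5/8)(3/8)(3/8)(5/8)(3/8) = 0.020599; P(data | r = 6) = (6/8)(2/8)(2/8)(6/8)(2/8) = 0.0087891; P(data | r = 7) = (7/8)(1/8)(1/8)(7/8)(1/8) = 0.0014954.
The prior-weighted likelihoods are 3/14 · 0.026367 = 0.0056501, 2/7 · 0.034332 = 0.0098092, 1/14 · 0.020599 = 0.0014714, 2/7 · 0.0087891 = 0.0025112, 1/7 · 0.0014954 = 0.00021362; summing to 0.019656.
Therefore the posterior P(r = 3 | data) = (0.0098092) / (0.019656) = 0.49906.

0.4991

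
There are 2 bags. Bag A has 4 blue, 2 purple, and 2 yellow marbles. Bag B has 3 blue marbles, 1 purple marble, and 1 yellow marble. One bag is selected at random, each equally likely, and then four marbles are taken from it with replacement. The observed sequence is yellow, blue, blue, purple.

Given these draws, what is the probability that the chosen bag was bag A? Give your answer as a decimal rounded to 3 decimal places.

Under each hypothesis, the probability of the observed sequence is: P(data | bag A) = (2/8)(4/8)(4/8)(2/8) = 0.015625; P(data | bag B) = (1/5)(3/5)(3/5)(1/5) = 0.0144.
Multiplying each by its prior: 1/2 · 0.015625 = 0.0078125, 1/2 · 0.0144 = 0.0072; summing to 0.015012.
Hence P(bag A | data) = (0.0078125) / (0.015012) = 0.5204.

0.520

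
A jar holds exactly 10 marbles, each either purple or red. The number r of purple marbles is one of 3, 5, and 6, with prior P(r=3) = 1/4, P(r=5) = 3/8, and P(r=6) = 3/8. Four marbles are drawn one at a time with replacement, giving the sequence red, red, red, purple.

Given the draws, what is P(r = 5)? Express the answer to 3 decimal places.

Under each hypothesis, the probability of the observed sequence is: P(data | r = 3) = (7/10)(7/10)(7/10)(3/10) = 0.1029; P(data | r = 5) = (5/10)(5/10)(5/10)(5/10) = 0.0625; P(data | r = 6) = (4/10)(4/10)(4/10)(6/10) = 0.0384.
The prior-weighted likelihoods are 1/4 · 0.1029 = 0.025725, 3/8 · 0.0625 = 0.023438, 3/8 · 0.0384 = 0.0144; these sum to 0.063562.
Hence P(r = 5 | data) = (0.023438) / (0.063562) = 0.36873.

0.369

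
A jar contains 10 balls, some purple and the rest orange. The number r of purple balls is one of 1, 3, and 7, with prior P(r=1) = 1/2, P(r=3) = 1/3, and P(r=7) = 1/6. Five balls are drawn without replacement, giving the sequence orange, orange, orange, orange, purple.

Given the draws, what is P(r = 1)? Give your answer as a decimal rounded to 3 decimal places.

0.643

The likelihood of the observed sequence under each hypothesis: P(data | r = 1) = (9/10)(8/9)(7/8)(6/7)(1/6) = 1/10; P(data | r = 3) = (7/10)(6/9)(5/8)(4/7)(3/6) = 1/12; P(data | r = 7) = (3/10)(2/9)(1/8)(0/7) = 0.
Weighting by the prior gives 1/2 · 1/10 = 1/20, 1/3 · 1/12 = 1/36, 1/6 · 0 = 0; with total 7/90.
By Bayes' rule, P(r = 1 | data) = (1/20) / (7/90) = 9/14.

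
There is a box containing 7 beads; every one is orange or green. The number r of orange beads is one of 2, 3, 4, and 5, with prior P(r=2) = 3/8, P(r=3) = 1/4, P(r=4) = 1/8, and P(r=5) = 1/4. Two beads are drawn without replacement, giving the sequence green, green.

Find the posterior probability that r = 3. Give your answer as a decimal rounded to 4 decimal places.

0.2553

The likelihood of the observed sequence under each hypothesis: P(data | r = 2) = (5/7)(4/6) = 10/21; P(data | r = 3) = (4/7)(3/6) = 2/7; P(data | r = 4) = (3/7)(2/6) = 1/7; P(data | r = 5) = (2/7)(1/6) = 1/21.
Weighting by the prior gives 3/8 · 10/21 = 5/28, 1/4 · 2/7 = 1/14, 1/8 · 1/7 = 1/56, 1/4 · 1/21 = 1/84; with total 47/168.
Hence P(r = 3 | data) = (1/14) / (47/168) = 12/47.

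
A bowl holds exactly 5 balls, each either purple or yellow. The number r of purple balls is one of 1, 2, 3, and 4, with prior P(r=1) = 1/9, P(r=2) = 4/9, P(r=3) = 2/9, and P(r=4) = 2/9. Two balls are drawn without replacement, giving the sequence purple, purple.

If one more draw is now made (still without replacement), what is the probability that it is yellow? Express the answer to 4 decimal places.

Under each hypothesis, the probability of the observed sequence is: P(data | r = 1) = (1/5)(0/4) = 0; P(data | r = 2) = (2/5)(1/4) = 1/10; P(data | r = 3) = (3/5)(2/4) = 3/10; P(data | r = 4) = (4/5)(3/4) = 3/5.
Multiplying each by its prior: 1/9 · 0 = 0, 4/9 · 1/10 = 2/45, 2/9 · 3/10 = 1/15, 2/9 · 3/5 = 2/15; summing to 11/45.
Dividing through by the total gives posterior P(r = 1 | data) = 0, P(r = 2 | data) = 2/11, P(r = 3 | data) = 3/11, P(r = 4 | data) = 6/11.
The predictive probability is P(yellow next | data) = (1)(2/11) + (2/3)(3/11) + (1/3)(6/11) = 6/11.

0.5455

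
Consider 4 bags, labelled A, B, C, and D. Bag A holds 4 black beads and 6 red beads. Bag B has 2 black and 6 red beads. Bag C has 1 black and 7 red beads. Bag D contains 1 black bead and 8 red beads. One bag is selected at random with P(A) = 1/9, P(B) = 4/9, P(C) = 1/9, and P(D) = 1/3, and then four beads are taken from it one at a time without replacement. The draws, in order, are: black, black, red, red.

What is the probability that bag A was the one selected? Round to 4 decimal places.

0.3333

Compute the likelihood of the observed sequence for each case: P(data | bag A) = (4/10)(3/9)(6/8)(5/7) = 1/14; P(data | bag B) = (2/8)(1/7)(6/6)(5/5) = 1/28; P(data | bag C) = (1/8)(0/7) = 0; P(data | bag D) = (1/9)(0/8) = 0.
The prior-weighted likelihoods are 1/9 · 1/14 = 1/126, 4/9 · 1/28 = 1/63, 1/9 · 0 = 0, 1/3 · 0 = 0; these sum to 1/42.
Hence P(bag A | data) = (1/126) / (1/42) = 1/3.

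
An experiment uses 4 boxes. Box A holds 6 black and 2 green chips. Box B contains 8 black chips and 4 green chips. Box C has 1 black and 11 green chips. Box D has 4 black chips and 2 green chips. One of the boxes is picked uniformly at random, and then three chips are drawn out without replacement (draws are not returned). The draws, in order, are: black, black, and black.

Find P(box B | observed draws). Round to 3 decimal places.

0.314

Under each hypothesis, the probability of the observed sequence is: P(data | box A) = (6/8)(5/7)(4/6) = 5/14; P(data | box B) = (8/12)(7/11)(6/10) = 14/55; P(data | box C) = (1/12)(0/11) = 0; P(data | box D) = (4/6)(3/5)(2/4) = 1/5.
Weighting by the prior gives 1/4 · 5/14 = 5/56, 1/4 · 14/55 = 7/110, 1/4 · 0 = 0, 1/4 · 1/5 = 1/20; summing to 125/616.
So P(box B | data) = (7/110) / (125/616) = 196/625.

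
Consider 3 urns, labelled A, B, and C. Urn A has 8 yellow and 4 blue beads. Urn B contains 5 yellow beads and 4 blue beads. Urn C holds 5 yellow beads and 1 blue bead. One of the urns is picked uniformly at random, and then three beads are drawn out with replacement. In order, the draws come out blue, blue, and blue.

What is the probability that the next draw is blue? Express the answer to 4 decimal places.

The likelihood of the observed sequence under each hypothesis: P(data | urn A) = (4/12)(4/12)(4/12) = 0.037037; P(data | urn B) = (4/9)(4/9)(4/9) = 0.087791; P(data | urn C) = (1/6)(1/6)(1/6) = 0.0046296.
Multiplying each by its prior: 1/3 · 0.037037 = 0.012346, 1/3 · 0.087791 = 0.029264, 1/3 · 0.0046296 = 0.0015432; these sum to 0.043153.
The posterior is then P(urn A | data) = 0.28609, P(urn B | data) = 0.67815, P(urn C | data) = 0.035762.
Averaging over the posterior, P(blue next | data) = (1/3)(0.28609) + (4/9)(0.67815) + (1/6)(0.035762) = 0.40272.

0.4027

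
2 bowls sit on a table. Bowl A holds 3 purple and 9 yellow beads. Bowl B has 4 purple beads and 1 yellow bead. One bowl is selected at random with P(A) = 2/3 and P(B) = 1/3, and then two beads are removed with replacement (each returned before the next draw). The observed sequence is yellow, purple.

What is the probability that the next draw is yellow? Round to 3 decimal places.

Compute the likelihood of the observed sequence for each case: P(data | bowl A) = (9/12)(3/12) = 3/16; P(data | bowl B) = (1/5)(4/5) = 4/25.
Multiplying each by its prior: 2/3 · 3/16 = 1/8, 1/3 · 4/25 = 4/75; these sum to 107/600.
Normalising, the posterior is P(bowl A | data) = 0.70093, P(bowl B | data) = 0.29907.
The predictive probability is P(yellow next | data) = (3/4)(0.70093) + (1/5)(0.29907) = 0.58551.

0.586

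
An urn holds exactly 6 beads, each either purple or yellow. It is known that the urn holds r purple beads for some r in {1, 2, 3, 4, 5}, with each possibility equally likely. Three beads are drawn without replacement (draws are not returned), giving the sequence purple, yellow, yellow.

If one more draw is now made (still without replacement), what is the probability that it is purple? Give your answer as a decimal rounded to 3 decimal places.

0.400

Under each hypothesis, the probability of the observed sequence is: P(data | r = 1) = (1/6)(5/5)(4/4) = 1/6; P(data | r = 2) = (2/6)(4/5)(3/4) = 1/5; P(data | r = 3) = (3/6)(3/5)(2/4) = 3/20; P(data | r = 4) = (4/6)(2/5)(1/4) = 1/15; P(data | r = 5) = (5/6)(1/5)(0/4) = 0.
The prior-weighted likelihoods are 1/5 · 1/6 = 1/30, 1/5 · 1/5 = 1/25, 1/5 · 3/20 = 3/100, 1/5 · 1/15 = 1/75, 1/5 · 0 = 0; summing to 7/60.
Dividing through by the total gives posterior P(r = 1 | data) = 2/7, P(r = 2 | data) = 12/35, P(r = 3 | data) = 9/35, P(r = 4 | data) = 4/35, P(r = 5 | data) = 0.
So P(purple next | data) = Σ P(purple next | H) P(H | data) = (0)(2/7) + (1/3)(12/35) + (2/3)(9/35) + (1)(4/35) = 2/5.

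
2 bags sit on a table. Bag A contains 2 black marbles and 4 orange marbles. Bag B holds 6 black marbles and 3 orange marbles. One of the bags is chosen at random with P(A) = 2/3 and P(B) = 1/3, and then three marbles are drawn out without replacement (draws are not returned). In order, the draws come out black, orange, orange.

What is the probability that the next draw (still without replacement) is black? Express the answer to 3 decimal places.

0.409

The likelihood of the observed sequence under each hypothesis: P(data | bag A) = (2/6)(4/5)(3/4) = 1/5; P(data | bag B) = (6/9)(3/8)(2/7) = 1/14.
Weighting by the prior gives 2/3 · 1/5 = 2/15, 1/3 · 1/14 = 1/42; with total 11/70.
Normalising, the posterior is P(bag A | data) = 28/33, P(bag B | data) = 5/33.
Averaging over the posterior, P(black next | data) = (1/3)(28/33) + (5/6)(5/33) = 9/22.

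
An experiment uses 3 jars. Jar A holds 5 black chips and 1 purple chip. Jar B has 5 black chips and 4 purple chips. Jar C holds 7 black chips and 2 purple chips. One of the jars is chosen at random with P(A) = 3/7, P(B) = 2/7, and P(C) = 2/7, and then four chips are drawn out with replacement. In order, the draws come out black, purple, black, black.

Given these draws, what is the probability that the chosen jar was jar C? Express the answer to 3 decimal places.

0.321

Under each hypothesis, the probability of the observed sequence is: P(data | jar A) = (5/6)(1/6)(5/6)(5/6) = 0.096451; P(data | jar B) = (5/9)(4/9)(5/9)(5/9) = 0.076208; P(data | jar C) = (7/9)(2/9)(7/9)(7/9) = 0.10456.
The prior-weighted likelihoods are 3/7 · 0.096451 = 0.041336, 2/7 · 0.076208 = 0.021774, 2/7 · 0.10456 = 0.029873; with total 0.092983.
Therefore the posterior P(jar C | data) = (0.029873) / (0.092983) = 0.32128.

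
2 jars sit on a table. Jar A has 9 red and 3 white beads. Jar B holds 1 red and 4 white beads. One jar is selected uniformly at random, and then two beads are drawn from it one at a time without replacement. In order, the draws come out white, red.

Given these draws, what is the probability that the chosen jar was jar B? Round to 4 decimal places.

For each hypothesis, P(data | H) works out to: P(data | jar A) = (3/12)(9/11) = 9/44; P(data | jar B) = (4/5)(1/4) = 1/5.
Multiplying each by its prior: 1/2 · 9/44 = 9/88, 1/2 · 1/5 = 1/10; these sum to 89/440.
Hence P(jar B | data) = (1/10) / (89/440) = 44/89.

0.4944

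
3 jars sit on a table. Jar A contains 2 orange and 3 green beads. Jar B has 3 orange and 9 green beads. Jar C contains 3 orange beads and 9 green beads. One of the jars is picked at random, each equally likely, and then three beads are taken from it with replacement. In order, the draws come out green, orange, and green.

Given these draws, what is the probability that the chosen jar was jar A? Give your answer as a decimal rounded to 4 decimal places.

0.3386

Compute the likelihood of the observed sequence for each case: P(data | jar A) = (3/5)(2/5)(3/5) = 0.144; P(data | jar B) = (9/12)(3/12)(9/12) = 0.14062; P(data | jar C) = (9/12)(3/12)(9/12) = 0.14062.
The prior-weighted likelihoods are 1/3 · 0.144 = 0.048, 1/3 · 0.14062 = 0.046875, 1/3 · 0.14062 = 0.046875; these sum to 0.14175.
So P(jar A | data) = (0.048) / (0.14175) = 0.33862.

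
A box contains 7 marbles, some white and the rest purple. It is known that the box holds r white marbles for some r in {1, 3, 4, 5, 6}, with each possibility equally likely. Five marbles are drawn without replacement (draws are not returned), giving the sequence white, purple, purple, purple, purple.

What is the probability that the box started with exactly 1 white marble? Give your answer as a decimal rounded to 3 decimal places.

Under each hypothesis, the probability of the observed sequence is: P(data | r = 1) = (1/7)(6/6)(5/5)(4/4)(3/3) = 1/7; P(data | r = 3) = (3/7)(4/6)(3/5)(2/4)(1/3) = 1/35; P(data | r = 4) = (4/7)(3/6)(2/5)(1/4)(0/3) = 0; P(data | r = 5) = (5/7)(2/6)(1/5)(0/4) = 0; P(data | r = 6) = (6/7)(1/6)(0/5) = 0.
Weighting by the prior gives 1/5 · 1/7 = 1/35, 1/5 · 1/35 = 1/175, 1/5 · 0 = 0, 1/5 · 0 = 0, 1/5 · 0 = 0; summing to 6/175.
Therefore the posterior P(r = 1 | data) = (1/35) / (6/175) = 5/6.

0.833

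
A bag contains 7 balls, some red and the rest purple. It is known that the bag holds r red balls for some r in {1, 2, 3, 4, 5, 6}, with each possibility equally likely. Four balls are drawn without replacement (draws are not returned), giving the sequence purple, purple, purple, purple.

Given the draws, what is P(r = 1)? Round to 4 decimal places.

Under each hypothesis, the probability of the observed sequence is: P(data | r = 1) = (6/7)(5/6)(4/5)(3/4) = 3/7; P(data | r = 2) = (5/7)(4/6)(3/5)(2/4) = 1/7; P(data | r = 3) = (4/7)(3/6)(2/5)(1/4) = 1/35; P(data | r = 4) = (3/7)(2/6)(1/5)(0/4) = 0; P(data | r = 5) = (2/7)(1/6)(0/5) = 0; P(data | r = 6) = (1/7)(0/6) = 0.
The prior-weighted likelihoods are 1/6 · 3/7 = 1/14, 1/6 · 1/7 = 1/42, 1/6 · 1/35 = 1/210, 1/6 · 0 = 0, 1/6 · 0 = 0, 1/6 · 0 = 0; with total 1/10.
Hence P(r = 1 | data) = (1/14) / (1/10) = 5/7.

0.7143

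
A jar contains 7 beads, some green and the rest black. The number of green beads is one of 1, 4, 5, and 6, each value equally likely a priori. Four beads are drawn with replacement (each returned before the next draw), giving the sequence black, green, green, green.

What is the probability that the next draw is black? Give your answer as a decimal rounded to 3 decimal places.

Compute the likelihood of the observed sequence for each case: P(data | r = 1) = (6/7)(1/7)(1/7)(1/7) = 0.002499; P(data | r = 4) = (3/7)(4/7)(4/7)(4/7) = 0.079967; P(data | r = 5) = (2/7)(5/7)(5/7)(5/7) = 0.10412; P(data | r = 6) = (1/7)(6/7)(6/7)(6/7) = 0.089963.
The prior-weighted likelihoods are 1/4 · 0.002499 = 0.00062474, 1/4 · 0.079967 = 0.019992, 1/4 · 0.10412 = 0.026031, 1/4 · 0.089963 = 0.022491; with total 0.069138.
The posterior is then P(r = 1 | data) = 0.0090361, P(r = 4 | data) = 0.28916, P(r = 5 | data) = 0.37651, P(r = 6 | data) = 0.3253.
The predictive probability is P(black next | data) = (6/7)(0.0090361) + (3/7)(0.28916) + (2/7)(0.37651) + (1/7)(0.3253) = 0.28571.

0.286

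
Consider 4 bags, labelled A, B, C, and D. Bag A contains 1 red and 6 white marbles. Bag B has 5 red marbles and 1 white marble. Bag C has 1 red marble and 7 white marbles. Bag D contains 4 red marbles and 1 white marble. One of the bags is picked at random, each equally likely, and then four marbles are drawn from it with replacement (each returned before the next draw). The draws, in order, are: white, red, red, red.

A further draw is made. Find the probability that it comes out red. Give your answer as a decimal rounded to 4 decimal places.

0.8021

Compute the likelihood of the observed sequence for each case: P(data | bag A) = (6/7)(1/7)(1/7)(1/7) = 0.002499; P(data | bag B) = (1/6)(5/6)(5/6)(5/6) = 0.096451; P(data | bag C) = (7/8)(1/8)(1/8)(1/8) = 0.001709; P(data | bag D) = (1/5)(4/5)(4/5)(4/5) = 0.1024.
Multiplying each by its prior: 1/4 · 0.002499 = 0.00062474, 1/4 · 0.096451 = 0.024113, 1/4 · 0.001709 = 0.00042725, 1/4 · 0.1024 = 0.0256; summing to 0.050765.
Normalising, the posterior is P(bag A | data) = 0.012307, P(bag B | data) = 0.47499, P(bag C | data) = 0.0084162, P(bag D | data) = 0.50429.
So P(red next | data) = Σ P(red next | H) P(H | data) = (1/7)(0.012307) + (5/6)(0.47499) + (1/8)(0.0084162) + (4/5)(0.50429) = 0.80206.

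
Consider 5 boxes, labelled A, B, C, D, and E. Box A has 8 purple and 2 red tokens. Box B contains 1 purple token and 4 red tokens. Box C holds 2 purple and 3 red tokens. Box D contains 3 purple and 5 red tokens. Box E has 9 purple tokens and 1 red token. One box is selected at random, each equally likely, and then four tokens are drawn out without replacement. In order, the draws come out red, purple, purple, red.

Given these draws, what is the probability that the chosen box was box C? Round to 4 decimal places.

0.5164

Compute the likelihood of the observed sequence for each case: P(data | box A) = (2/10)(8/9)(7/8)(1/7) = 0.022222; P(data | box B) = (4/5)(1/4)(0/3) = 0; P(data | box C) = (3/5)(2/4)(1/3)(2/2) = 0.1; P(data | box D) = (5/8)(3/7)(2/6)(4/5) = 0.071429; P(data | box E) = (1/10)(9/9)(8/8)(0/7) = 0.
The prior-weighted likelihoods are 1/5 · 0.022222 = 0.0044444, 1/5 · 0 = 0, 1/5 · 0.1 = 0.02, 1/5 · 0.071429 = 0.014286, 1/5 · 0 = 0; summing to 0.03873.
Hence P(box C | data) = (0.02) / (0.03873) = 0.51639.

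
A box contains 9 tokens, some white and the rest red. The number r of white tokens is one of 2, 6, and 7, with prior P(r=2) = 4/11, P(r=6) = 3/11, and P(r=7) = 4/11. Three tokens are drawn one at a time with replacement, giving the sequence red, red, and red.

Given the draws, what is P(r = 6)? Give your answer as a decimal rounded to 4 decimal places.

The likelihood of the observed sequence under each hypothesis: P(data | r = 2) = (7/9)(7/9)(7/9) = 0.47051; P(data | r = 6) = (3/9)(3/9)(3/9) = 0.037037; P(data | r = 7) = (2/9)(2/9)(2/9) = 0.010974.
Weighting by the prior gives 4/11 · 0.47051 = 0.17109, 3/11 · 0.037037 = 0.010101, 4/11 · 0.010974 = 0.0039905; with total 0.18519.
By Bayes' rule, P(r = 6 | data) = (0.010101) / (0.18519) = 0.054545.

0.0545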